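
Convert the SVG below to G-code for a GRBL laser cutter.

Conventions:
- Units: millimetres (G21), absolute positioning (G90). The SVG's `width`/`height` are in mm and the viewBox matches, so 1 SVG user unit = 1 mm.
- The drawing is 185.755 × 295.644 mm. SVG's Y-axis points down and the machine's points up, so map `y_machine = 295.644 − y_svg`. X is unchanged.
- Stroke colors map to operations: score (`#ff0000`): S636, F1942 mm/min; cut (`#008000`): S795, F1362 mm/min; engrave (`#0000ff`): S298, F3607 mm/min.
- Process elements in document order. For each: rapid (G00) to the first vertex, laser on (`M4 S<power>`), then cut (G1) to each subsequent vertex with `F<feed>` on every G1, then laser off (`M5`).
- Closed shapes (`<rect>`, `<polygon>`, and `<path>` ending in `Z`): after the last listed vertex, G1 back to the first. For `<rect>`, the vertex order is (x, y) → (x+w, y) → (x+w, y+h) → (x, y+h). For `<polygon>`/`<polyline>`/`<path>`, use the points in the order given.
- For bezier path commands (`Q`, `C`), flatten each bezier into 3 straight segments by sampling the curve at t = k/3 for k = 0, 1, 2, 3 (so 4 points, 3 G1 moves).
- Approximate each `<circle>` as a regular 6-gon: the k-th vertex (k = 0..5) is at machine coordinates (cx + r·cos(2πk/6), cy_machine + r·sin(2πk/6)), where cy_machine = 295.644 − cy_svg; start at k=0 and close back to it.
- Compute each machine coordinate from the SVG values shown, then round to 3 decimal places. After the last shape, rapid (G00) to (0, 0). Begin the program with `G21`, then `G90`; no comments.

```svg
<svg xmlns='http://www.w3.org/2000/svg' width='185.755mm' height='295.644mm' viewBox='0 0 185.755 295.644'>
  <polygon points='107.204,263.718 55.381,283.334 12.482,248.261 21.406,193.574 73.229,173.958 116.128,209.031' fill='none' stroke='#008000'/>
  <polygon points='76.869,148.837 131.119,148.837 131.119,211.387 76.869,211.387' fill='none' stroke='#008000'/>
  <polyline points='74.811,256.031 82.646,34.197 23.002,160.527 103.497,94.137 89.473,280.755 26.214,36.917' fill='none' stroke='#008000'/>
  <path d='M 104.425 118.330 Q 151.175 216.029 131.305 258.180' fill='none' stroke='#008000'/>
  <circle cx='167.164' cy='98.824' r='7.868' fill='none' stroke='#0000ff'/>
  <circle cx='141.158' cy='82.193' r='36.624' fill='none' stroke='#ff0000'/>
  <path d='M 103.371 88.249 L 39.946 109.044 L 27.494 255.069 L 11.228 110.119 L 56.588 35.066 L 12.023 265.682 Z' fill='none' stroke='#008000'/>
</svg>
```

G21
G90
G00 X107.204 Y31.926
M4 S795
G1 X55.381 Y12.310 F1362
G1 X12.482 Y47.383 F1362
G1 X21.406 Y102.070 F1362
G1 X73.229 Y121.686 F1362
G1 X116.128 Y86.613 F1362
G1 X107.204 Y31.926 F1362
M5
G00 X76.869 Y146.807
M4 S795
G1 X131.119 Y146.807 F1362
G1 X131.119 Y84.257 F1362
G1 X76.869 Y84.257 F1362
G1 X76.869 Y146.807 F1362
M5
G00 X74.811 Y39.613
M4 S795
G1 X82.646 Y261.447 F1362
G1 X23.002 Y135.117 F1362
G1 X103.497 Y201.507 F1362
G1 X89.473 Y14.889 F1362
G1 X26.214 Y258.727 F1362
M5
G00 X104.425 Y177.314
M4 S795
G1 X128.189 Y118.353 F1362
G1 X137.149 Y71.737 F1362
G1 X131.305 Y37.464 F1362
M5
G00 X175.032 Y196.820
M4 S298
G1 X171.098 Y203.634 F3607
G1 X163.230 Y203.634 F3607
G1 X159.296 Y196.820 F3607
G1 X163.230 Y190.006 F3607
G1 X171.098 Y190.006 F3607
G1 X175.032 Y196.820 F3607
M5
G00 X177.782 Y213.451
M4 S636
G1 X159.470 Y245.168 F1942
G1 X122.846 Y245.168 F1942
G1 X104.534 Y213.451 F1942
G1 X122.846 Y181.734 F1942
G1 X159.470 Y181.734 F1942
G1 X177.782 Y213.451 F1942
M5
G00 X103.371 Y207.395
M4 S795
G1 X39.946 Y186.600 F1362
G1 X27.494 Y40.575 F1362
G1 X11.228 Y185.525 F1362
G1 X56.588 Y260.578 F1362
G1 X12.023 Y29.962 F1362
G1 X103.371 Y207.395 F1362
M5
G00 X0.000 Y0.000

viewBox `0 0 185.755 295.644` with mm width/height → 1 unit = 1 mm. Flip: y_m = 295.644 − y_svg.

**Shape 1** — `<polygon>` regular polygon, stroke `#008000` → cut (S795, F1362). Machine vertices: (107.204,31.926) → (55.381,12.310) → (12.482,47.383) → (21.406,102.070) → (73.229,121.686) → (116.128,86.613) → (107.204,31.926). Closed: final G1 returns to the first vertex.

**Shape 2** — `<polygon>` rectangle, stroke `#008000` → cut (S795, F1362). Machine vertices: (76.869,146.807) → (131.119,146.807) → (131.119,84.257) → (76.869,84.257) → (76.869,146.807). Closed: final G1 returns to the first vertex.

**Shape 3** — `<polyline>` open polyline, stroke `#008000` → cut (S795, F1362). Machine vertices: (74.811,39.613) → (82.646,261.447) → (23.002,135.117) → (103.497,201.507) → (89.473,14.889) → (26.214,258.727). Open path.

**Shape 4** — `<path>` quadratic bezier, stroke `#008000` → cut (S795, F1362). Control points (SVG): P0=(104.425,118.330), P1=(151.175,216.029), P2=(131.305,258.180); sampled at t=k/3. Machine vertices: (104.425,177.314) → (128.189,118.353) → (137.149,71.737) → (131.305,37.464). Open path.

**Shape 5** — `<circle>` circle, stroke `#0000ff` → engrave (S298, F3607). Machine vertices: (175.032,196.820) → (171.098,203.634) → (163.230,203.634) → (159.296,196.820) → (163.230,190.006) → (171.098,190.006) → (175.032,196.820). Closed: final G1 returns to the first vertex.

**Shape 6** — `<circle>` circle, stroke `#ff0000` → score (S636, F1942). Machine vertices: (177.782,213.451) → (159.470,245.168) → (122.846,245.168) → (104.534,213.451) → (122.846,181.734) → (159.470,181.734) → (177.782,213.451). Closed: final G1 returns to the first vertex.

**Shape 7** — `<path>` closed polygon, stroke `#008000` → cut (S795, F1362). Machine vertices: (103.371,207.395) → (39.946,186.600) → (27.494,40.575) → (11.228,185.525) → (56.588,260.578) → (12.023,29.962) → (103.371,207.395). Closed: final G1 returns to the first vertex.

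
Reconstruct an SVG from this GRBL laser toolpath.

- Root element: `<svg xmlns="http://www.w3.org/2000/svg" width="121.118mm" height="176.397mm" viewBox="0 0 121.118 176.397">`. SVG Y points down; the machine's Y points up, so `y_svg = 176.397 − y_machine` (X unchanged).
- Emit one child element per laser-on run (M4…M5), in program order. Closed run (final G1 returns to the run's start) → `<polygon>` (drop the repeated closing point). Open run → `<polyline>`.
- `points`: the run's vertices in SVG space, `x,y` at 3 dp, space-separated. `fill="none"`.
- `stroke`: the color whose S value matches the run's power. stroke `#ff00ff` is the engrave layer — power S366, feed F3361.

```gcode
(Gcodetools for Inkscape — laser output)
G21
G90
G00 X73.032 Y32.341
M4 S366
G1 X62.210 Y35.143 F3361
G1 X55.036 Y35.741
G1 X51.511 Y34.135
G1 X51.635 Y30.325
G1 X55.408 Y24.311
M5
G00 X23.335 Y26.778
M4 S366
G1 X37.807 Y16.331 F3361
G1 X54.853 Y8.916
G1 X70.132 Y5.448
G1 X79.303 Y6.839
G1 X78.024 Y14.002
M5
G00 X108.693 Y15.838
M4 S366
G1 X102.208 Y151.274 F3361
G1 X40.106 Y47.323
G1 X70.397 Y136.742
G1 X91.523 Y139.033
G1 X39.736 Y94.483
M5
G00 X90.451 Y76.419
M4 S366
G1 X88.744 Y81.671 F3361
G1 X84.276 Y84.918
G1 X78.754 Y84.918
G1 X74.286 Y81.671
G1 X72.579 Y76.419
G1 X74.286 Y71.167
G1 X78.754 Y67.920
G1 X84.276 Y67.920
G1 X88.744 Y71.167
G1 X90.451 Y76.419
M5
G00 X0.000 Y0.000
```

<svg xmlns="http://www.w3.org/2000/svg" width="121.118mm" height="176.397mm" viewBox="0 0 121.118 176.397">
  <polyline points="73.032,144.056 62.210,141.254 55.036,140.656 51.511,142.262 51.635,146.072 55.408,152.086" fill="none" stroke="#ff00ff"/>
  <polyline points="23.335,149.619 37.807,160.066 54.853,167.481 70.132,170.949 79.303,169.558 78.024,162.395" fill="none" stroke="#ff00ff"/>
  <polyline points="108.693,160.559 102.208,25.123 40.106,129.074 70.397,39.655 91.523,37.364 39.736,81.914" fill="none" stroke="#ff00ff"/>
  <polygon points="90.451,99.978 88.744,94.726 84.276,91.479 78.754,91.479 74.286,94.726 72.579,99.978 74.286,105.230 78.754,108.477 84.276,108.477 88.744,105.230" fill="none" stroke="#ff00ff"/>
</svg>

Each laser-on run becomes one SVG element. Flip Y back into SVG space with y_svg = 176.397 − y_machine. Every run uses S366, so all elements get stroke `#ff00ff` (engrave).

Run 1: The run is open, so emit a `<polyline>` with points (Y-flipped): 73.032,144.056 62.210,141.254 55.036,140.656 51.511,142.262 51.635,146.072 55.408,152.086.

Run 2: The run is open, so emit a `<polyline>` with points (Y-flipped): 23.335,149.619 37.807,160.066 54.853,167.481 70.132,170.949 79.303,169.558 78.024,162.395.

Run 3: The run is open, so emit a `<polyline>` with points (Y-flipped): 108.693,160.559 102.208,25.123 40.106,129.074 70.397,39.655 91.523,37.364 39.736,81.914.

Run 4: The run returns to its start, so emit a `<polygon>` with points (Y-flipped): 90.451,99.978 88.744,94.726 84.276,91.479 78.754,91.479 74.286,94.726 72.579,99.978 74.286,105.230 78.754,108.477 84.276,108.477 88.744,105.230.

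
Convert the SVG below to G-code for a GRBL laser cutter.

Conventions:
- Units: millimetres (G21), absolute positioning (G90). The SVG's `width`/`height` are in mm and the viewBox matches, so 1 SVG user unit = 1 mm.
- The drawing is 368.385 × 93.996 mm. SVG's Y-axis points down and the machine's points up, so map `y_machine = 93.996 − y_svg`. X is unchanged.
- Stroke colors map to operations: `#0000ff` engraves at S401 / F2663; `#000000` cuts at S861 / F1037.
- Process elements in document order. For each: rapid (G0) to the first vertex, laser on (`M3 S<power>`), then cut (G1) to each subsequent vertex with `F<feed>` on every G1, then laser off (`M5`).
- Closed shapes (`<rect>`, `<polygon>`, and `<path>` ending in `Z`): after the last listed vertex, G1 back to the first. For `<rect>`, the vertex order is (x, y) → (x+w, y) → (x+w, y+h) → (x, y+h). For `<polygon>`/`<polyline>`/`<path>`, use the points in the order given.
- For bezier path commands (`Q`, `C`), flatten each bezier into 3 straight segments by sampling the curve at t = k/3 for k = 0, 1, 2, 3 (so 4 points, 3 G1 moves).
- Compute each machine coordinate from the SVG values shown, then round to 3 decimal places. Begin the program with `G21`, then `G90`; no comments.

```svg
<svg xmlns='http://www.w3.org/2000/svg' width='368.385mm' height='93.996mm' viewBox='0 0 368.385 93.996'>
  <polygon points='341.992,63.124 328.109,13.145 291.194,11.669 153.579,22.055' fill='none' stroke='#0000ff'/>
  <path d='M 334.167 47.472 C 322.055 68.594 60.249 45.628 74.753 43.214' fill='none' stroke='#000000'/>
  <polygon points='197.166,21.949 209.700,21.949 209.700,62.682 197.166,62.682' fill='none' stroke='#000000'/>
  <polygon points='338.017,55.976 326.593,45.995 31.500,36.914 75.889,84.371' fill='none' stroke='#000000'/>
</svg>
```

1 u = 1 mm; y_m = 93.996 − y.

[1] `<polygon>` closed polygon, #0000ff→engrave S401 F2663: (341.992,30.872) → (328.109,80.851) → (291.194,82.327) → (153.579,71.941) → (341.992,30.872) (closed)

[2] `<path>` cubic bezier, #000000→cut S861 F1037: (334.167,46.524) → (258.305,37.704) → (132.871,43.911) → (74.753,50.782)

[3] `<polygon>` rectangle, #000000→cut S861 F1037: (197.166,72.047) → (209.700,72.047) → (209.700,31.314) → (197.166,31.314) → (197.166,72.047) (closed)

[4] `<polygon>` closed polygon, #000000→cut S861 F1037: (338.017,38.020) → (326.593,48.001) → (31.500,57.082) → (75.889,9.625) → (338.017,38.020) (closed)

G21
G90
G0 X341.992 Y30.872
M3 S401
G1 X328.109 Y80.851 F2663
G1 X291.194 Y82.327 F2663
G1 X153.579 Y71.941 F2663
G1 X341.992 Y30.872 F2663
M5
G0 X334.167 Y46.524
M3 S861
G1 X258.305 Y37.704 F1037
G1 X132.871 Y43.911 F1037
G1 X74.753 Y50.782 F1037
M5
G0 X197.166 Y72.047
M3 S861
G1 X209.700 Y72.047 F1037
G1 X209.700 Y31.314 F1037
G1 X197.166 Y31.314 F1037
G1 X197.166 Y72.047 F1037
M5
G0 X338.017 Y38.020
M3 S861
G1 X326.593 Y48.001 F1037
G1 X31.500 Y57.082 F1037
G1 X75.889 Y9.625 F1037
G1 X338.017 Y38.020 F1037
M5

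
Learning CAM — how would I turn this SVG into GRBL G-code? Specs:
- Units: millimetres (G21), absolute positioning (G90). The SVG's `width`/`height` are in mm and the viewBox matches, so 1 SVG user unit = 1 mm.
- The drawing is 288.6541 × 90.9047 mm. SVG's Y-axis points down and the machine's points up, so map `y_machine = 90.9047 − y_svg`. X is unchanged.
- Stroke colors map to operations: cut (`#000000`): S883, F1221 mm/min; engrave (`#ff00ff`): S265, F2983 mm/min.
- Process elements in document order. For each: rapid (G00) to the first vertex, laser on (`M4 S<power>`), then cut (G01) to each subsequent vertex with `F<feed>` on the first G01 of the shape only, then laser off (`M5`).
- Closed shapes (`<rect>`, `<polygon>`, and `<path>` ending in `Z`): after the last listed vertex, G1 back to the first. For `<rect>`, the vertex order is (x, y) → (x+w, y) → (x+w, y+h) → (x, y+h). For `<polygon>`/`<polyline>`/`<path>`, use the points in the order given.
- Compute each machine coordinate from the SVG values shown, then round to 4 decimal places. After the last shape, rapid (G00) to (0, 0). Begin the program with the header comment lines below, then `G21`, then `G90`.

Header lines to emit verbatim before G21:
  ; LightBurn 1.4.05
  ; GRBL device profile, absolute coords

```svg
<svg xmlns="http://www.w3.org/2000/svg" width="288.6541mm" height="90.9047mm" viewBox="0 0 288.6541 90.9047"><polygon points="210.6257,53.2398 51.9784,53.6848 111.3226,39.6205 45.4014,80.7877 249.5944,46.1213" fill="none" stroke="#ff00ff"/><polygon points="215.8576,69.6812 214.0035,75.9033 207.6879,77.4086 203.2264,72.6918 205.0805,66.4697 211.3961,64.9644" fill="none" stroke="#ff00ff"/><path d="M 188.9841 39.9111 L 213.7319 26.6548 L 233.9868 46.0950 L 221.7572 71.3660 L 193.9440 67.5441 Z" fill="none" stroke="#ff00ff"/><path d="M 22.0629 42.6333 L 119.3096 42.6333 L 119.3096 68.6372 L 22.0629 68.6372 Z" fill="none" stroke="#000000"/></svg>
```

; LightBurn 1.4.05
; GRBL device profile, absolute coords
G21
G90
G00 X210.6257 Y37.6649
M4 S265
G01 X51.9784 Y37.2199 F2983
G01 X111.3226 Y51.2842
G01 X45.4014 Y10.1170
G01 X249.5944 Y44.7834
G01 X210.6257 Y37.6649
M5
G00 X215.8576 Y21.2235
M4 S265
G01 X214.0035 Y15.0014 F2983
G01 X207.6879 Y13.4961
G01 X203.2264 Y18.2129
G01 X205.0805 Y24.4350
G01 X211.3961 Y25.9403
G01 X215.8576 Y21.2235
M5
G00 X188.9841 Y50.9936
M4 S265
G01 X213.7319 Y64.2499 F2983
G01 X233.9868 Y44.8097
G01 X221.7572 Y19.5387
G01 X193.9440 Y23.3606
G01 X188.9841 Y50.9936
M5
G00 X22.0629 Y48.2714
M4 S883
G01 X119.3096 Y48.2714 F1221
G01 X119.3096 Y22.2675
G01 X22.0629 Y22.2675
G01 X22.0629 Y48.2714
M5
G00 X0.0000 Y0.0000

1 u = 1 mm; y_m = 90.9047 − y.

[1] `<polygon>` closed polygon, #ff00ff→engrave S265 F2983: (210.6257,37.6649) → (51.9784,37.2199) → (111.3226,51.2842) → (45.4014,10.1170) → (249.5944,44.7834) → (210.6257,37.6649) (closed)

[2] `<polygon>` regular polygon, #ff00ff→engrave S265 F2983: (215.8576,21.2235) → (214.0035,15.0014) → (207.6879,13.4961) → (203.2264,18.2129) → (205.0805,24.4350) → (211.3961,25.9403) → (215.8576,21.2235) (closed)

[3] `<path>` regular polygon, #ff00ff→engrave S265 F2983: (188.9841,50.9936) → (213.7319,64.2499) → (233.9868,44.8097) → (221.7572,19.5387) → (193.9440,23.3606) → (188.9841,50.9936) (closed)

[4] `<path>` rectangle, #000000→cut S883 F1221: (22.0629,48.2714) → (119.3096,48.2714) → (119.3096,22.2675) → (22.0629,22.2675) → (22.0629,48.2714) (closed)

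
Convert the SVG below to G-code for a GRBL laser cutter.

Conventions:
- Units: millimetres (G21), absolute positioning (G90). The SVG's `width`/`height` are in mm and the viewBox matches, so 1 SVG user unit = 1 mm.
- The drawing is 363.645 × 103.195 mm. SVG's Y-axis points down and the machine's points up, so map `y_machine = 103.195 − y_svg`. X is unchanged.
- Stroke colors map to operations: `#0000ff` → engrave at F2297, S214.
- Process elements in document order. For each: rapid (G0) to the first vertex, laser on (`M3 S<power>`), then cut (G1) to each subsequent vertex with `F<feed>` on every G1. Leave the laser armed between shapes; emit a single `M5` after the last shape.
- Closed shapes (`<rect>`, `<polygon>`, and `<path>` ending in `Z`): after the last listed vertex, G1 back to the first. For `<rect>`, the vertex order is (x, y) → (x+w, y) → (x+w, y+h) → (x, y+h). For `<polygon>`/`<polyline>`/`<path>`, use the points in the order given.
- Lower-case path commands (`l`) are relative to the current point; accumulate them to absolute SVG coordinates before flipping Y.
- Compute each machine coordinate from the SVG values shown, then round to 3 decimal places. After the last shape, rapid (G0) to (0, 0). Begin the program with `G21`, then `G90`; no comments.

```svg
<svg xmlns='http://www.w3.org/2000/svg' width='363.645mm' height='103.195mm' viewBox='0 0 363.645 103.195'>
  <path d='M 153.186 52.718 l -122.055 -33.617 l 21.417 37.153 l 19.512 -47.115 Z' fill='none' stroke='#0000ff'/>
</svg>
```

G21
G90
G0 X153.186 Y50.477
M3 S214
G1 X31.131 Y84.094 F2297
G1 X52.548 Y46.941 F2297
G1 X72.060 Y94.056 F2297
G1 X153.186 Y50.477 F2297
M5
G0 X0.000 Y0.000

1 u = 1 mm; y_m = 103.195 − y.

[1] `<path>` closed polygon, #0000ff→engrave S214 F2297: (153.186,50.477) → (31.131,84.094) → (52.548,46.941) → (72.060,94.056) → (153.186,50.477) (closed)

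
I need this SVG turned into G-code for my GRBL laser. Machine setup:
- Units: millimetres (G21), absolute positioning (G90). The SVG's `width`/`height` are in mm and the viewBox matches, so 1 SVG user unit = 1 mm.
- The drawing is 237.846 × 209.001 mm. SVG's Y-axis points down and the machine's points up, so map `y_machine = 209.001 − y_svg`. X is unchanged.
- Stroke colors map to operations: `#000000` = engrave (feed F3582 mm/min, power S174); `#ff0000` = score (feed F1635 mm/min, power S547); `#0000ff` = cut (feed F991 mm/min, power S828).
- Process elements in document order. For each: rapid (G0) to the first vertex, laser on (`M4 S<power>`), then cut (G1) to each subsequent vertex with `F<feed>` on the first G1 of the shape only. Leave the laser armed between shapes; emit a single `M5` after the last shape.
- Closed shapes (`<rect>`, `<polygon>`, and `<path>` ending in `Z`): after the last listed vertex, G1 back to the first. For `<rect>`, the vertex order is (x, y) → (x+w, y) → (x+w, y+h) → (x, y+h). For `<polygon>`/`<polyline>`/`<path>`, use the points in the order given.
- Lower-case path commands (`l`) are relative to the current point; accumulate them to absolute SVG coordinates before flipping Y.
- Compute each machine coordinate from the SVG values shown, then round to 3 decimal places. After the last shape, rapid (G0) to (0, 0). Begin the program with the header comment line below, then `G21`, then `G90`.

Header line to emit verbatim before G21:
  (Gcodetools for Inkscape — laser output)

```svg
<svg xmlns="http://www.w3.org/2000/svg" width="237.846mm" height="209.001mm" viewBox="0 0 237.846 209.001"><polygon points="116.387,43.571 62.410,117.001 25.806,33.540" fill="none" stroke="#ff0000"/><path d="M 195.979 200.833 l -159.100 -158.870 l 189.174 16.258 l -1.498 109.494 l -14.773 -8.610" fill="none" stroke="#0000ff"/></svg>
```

(Gcodetools for Inkscape — laser output)
G21
G90
G0 X116.387 Y165.430
M4 S547
G1 X62.410 Y92.000 F1635
G1 X25.806 Y175.461
G1 X116.387 Y165.430
G0 X195.979 Y8.168
M4 S828
G1 X36.879 Y167.038 F991
G1 X226.053 Y150.780
G1 X224.555 Y41.286
G1 X209.782 Y49.896
M5
G0 X0.000 Y0.000

Since the viewBox matches the mm dimensions, user units are millimetres directly. The only transform is the Y-flip y_m = 209.001 − y_svg.

Shape 1 is a regular polygon drawn with `<polygon>`. Its stroke #ff0000 means score at S547, F1635. After flipping Y the toolpath is (116.387,165.430) → (62.410,92.000) → (25.806,175.461) → (116.387,165.430), returning to the start.

Shape 2 is a open polyline drawn with `<path>`. Its stroke #0000ff means cut at S828, F991. After flipping Y the toolpath is (195.979,8.168) → (36.879,167.038) → (226.053,150.780) → (224.555,41.286) → (209.782,49.896).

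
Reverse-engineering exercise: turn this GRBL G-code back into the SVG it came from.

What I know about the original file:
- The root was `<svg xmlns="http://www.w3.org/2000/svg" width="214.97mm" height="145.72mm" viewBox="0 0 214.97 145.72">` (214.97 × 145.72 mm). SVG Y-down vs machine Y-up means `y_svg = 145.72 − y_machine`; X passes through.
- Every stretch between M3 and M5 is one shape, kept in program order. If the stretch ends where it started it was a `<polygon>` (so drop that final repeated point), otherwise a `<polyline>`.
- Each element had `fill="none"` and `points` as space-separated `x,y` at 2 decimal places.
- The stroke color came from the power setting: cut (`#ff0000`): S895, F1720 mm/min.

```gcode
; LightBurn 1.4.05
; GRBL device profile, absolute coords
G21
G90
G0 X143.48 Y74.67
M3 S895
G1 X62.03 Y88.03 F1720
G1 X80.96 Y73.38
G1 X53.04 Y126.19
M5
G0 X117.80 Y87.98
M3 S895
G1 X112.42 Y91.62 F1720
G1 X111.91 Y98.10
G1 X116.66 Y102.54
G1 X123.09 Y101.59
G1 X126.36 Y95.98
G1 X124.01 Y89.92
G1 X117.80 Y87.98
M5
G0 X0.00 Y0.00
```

<svg xmlns="http://www.w3.org/2000/svg" width="214.97mm" height="145.72mm" viewBox="0 0 214.97 145.72">
  <polyline points="143.48,71.05 62.03,57.69 80.96,72.34 53.04,19.53" fill="none" stroke="#ff0000"/>
  <polygon points="117.80,57.74 112.42,54.10 111.91,47.62 116.66,43.18 123.09,44.13 126.36,49.74 124.01,55.80" fill="none" stroke="#ff0000"/>
</svg>

y_svg = 145.72 − y_m. Every run uses S895, so all elements get stroke `#ff0000` (cut).

[1] open run; points: 143.48,71.05 62.03,57.69 80.96,72.34 53.04,19.53

[2] closed run; points: 117.80,57.74 112.42,54.10 111.91,47.62 116.66,43.18 123.09,44.13 126.36,49.74 124.01,55.80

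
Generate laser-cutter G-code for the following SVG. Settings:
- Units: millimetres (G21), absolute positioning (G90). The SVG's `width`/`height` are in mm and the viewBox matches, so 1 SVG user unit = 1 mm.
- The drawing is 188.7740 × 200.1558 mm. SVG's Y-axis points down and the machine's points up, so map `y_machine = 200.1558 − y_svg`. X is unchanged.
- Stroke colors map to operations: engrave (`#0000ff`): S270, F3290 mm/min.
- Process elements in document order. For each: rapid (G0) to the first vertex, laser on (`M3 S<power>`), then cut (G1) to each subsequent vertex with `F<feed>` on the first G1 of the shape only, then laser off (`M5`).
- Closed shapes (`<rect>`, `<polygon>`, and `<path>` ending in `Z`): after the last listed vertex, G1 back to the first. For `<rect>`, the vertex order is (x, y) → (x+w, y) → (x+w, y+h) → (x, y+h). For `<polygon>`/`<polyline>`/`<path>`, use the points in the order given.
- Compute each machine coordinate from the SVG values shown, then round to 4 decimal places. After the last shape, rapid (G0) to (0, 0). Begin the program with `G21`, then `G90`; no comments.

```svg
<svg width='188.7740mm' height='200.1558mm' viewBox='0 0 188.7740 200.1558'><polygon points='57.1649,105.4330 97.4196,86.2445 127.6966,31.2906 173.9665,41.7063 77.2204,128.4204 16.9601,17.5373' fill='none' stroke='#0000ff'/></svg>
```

1 u = 1 mm; y_m = 200.1558 − y.

[1] `<polygon>` closed polygon, #0000ff→engrave S270 F3290: (57.1649,94.7228) → (97.4196,113.9113) → (127.6966,168.8652) → (173.9665,158.4495) → (77.2204,71.7354) → (16.9601,182.6185) → (57.1649,94.7228) (closed)

G21
G90
G0 X57.1649 Y94.7228
M3 S270
G1 X97.4196 Y113.9113 F3290
G1 X127.6966 Y168.8652
G1 X173.9665 Y158.4495
G1 X77.2204 Y71.7354
G1 X16.9601 Y182.6185
G1 X57.1649 Y94.7228
M5
G0 X0.0000 Y0.0000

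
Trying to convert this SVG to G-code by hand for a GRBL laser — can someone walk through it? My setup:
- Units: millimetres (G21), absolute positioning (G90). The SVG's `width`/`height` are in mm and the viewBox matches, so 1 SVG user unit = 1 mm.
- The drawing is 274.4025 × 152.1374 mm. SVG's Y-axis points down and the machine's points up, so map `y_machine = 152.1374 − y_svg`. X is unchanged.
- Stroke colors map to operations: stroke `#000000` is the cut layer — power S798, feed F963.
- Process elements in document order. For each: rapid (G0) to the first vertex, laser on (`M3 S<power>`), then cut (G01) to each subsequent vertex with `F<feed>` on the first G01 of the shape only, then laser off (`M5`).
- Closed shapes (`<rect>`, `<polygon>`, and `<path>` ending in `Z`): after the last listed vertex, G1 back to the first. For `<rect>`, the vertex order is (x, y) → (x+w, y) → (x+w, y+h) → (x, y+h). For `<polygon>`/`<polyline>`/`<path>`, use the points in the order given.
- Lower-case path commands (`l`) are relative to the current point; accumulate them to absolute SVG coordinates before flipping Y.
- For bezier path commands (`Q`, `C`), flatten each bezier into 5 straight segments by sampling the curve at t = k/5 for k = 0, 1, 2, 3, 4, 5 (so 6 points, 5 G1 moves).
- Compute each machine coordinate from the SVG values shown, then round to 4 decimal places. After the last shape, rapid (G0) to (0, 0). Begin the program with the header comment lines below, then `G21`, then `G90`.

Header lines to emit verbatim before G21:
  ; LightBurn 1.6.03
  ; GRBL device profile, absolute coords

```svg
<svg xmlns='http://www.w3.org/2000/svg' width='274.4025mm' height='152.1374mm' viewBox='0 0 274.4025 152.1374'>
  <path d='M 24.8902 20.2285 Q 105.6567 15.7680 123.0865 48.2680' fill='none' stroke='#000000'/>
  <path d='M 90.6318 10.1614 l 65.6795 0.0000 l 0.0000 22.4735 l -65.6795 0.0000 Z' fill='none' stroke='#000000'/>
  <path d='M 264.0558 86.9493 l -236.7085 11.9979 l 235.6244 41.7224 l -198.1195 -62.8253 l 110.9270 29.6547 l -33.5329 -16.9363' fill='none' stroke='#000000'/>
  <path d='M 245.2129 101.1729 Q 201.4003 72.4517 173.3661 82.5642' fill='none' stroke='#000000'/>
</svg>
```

; LightBurn 1.6.03
; GRBL device profile, absolute coords
G21
G90
G0 X24.8902 Y131.9089
M3 S798
G01 X54.6633 Y132.2147 F963
G01 X79.3695 Y129.5636
G01 X99.0088 Y123.9557
G01 X113.5811 Y115.3910
G01 X123.0865 Y103.8694
M5
G0 X90.6318 Y141.9760
M3 S798
G01 X156.3113 Y141.9760 F963
G01 X156.3113 Y119.5025
G01 X90.6318 Y119.5025
G01 X90.6318 Y141.9760
M5
G0 X264.0558 Y65.1881
M3 S798
G01 X27.3473 Y53.1902 F963
G01 X262.9717 Y11.4678
G01 X64.8522 Y74.2931
G01 X175.7792 Y44.6384
G01 X142.2463 Y61.5747
M5
G0 X245.2129 Y50.9645
M3 S798
G01 X228.3190 Y60.8996 F963
G01 X212.6874 Y67.7281
G01 X198.3180 Y71.4498
G01 X185.2109 Y72.0649
G01 X173.3661 Y69.5732
M5
G0 X0.0000 Y0.0000

1 u = 1 mm; y_m = 152.1374 − y.

[1] `<path>` quadratic bezier, #000000→cut S798 F963: (24.8902,131.9089) → (54.6633,132.2147) → (79.3695,129.5636) → (99.0088,123.9557) → (113.5811,115.3910) → (123.0865,103.8694)

[2] `<path>` rectangle, #000000→cut S798 F963: (90.6318,141.9760) → (156.3113,141.9760) → (156.3113,119.5025) → (90.6318,119.5025) → (90.6318,141.9760) (closed)

[3] `<path>` open polyline, #000000→cut S798 F963: (264.0558,65.1881) → (27.3473,53.1902) → (262.9717,11.4678) → (64.8522,74.2931) → (175.7792,44.6384) → (142.2463,61.5747)

[4] `<path>` quadratic bezier, #000000→cut S798 F963: (245.2129,50.9645) → (228.3190,60.8996) → (212.6874,67.7281) → (198.3180,71.4498) → (185.2109,72.0649) → (173.3661,69.5732)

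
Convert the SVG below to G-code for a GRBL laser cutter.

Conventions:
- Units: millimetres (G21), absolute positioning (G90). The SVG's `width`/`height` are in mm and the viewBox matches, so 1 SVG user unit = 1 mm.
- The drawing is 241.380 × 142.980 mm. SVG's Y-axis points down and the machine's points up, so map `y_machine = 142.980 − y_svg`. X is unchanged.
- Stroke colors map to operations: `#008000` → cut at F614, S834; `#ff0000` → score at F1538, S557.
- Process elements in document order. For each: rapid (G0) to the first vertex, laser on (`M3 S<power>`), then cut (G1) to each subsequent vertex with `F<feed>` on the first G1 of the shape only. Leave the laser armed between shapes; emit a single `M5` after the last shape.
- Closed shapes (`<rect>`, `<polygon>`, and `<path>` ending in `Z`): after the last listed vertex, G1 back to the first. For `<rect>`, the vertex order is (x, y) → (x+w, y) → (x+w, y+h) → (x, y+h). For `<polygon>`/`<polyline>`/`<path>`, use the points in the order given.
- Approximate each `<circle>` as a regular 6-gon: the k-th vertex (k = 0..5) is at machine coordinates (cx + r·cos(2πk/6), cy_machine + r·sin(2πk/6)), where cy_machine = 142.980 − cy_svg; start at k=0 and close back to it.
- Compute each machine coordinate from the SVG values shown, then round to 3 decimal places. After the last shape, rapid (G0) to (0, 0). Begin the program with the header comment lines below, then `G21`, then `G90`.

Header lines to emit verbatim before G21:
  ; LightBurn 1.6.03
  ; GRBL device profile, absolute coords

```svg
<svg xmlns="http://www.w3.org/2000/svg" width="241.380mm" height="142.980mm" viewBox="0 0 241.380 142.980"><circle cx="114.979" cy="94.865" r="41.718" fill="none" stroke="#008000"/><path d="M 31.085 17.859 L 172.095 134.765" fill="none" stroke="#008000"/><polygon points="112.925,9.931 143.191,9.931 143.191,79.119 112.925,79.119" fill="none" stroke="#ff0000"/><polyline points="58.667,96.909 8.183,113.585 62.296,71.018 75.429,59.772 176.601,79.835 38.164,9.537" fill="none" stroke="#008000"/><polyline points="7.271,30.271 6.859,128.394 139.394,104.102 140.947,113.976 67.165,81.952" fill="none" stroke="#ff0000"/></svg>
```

; LightBurn 1.6.03
; GRBL device profile, absolute coords
G21
G90
G0 X156.697 Y48.115
M3 S834
G1 X135.838 Y84.244 F614
G1 X94.120 Y84.244
G1 X73.261 Y48.115
G1 X94.120 Y11.986
G1 X135.838 Y11.986
G1 X156.697 Y48.115
G0 X31.085 Y125.121
M3 S834
G1 X172.095 Y8.215 F614
G0 X112.925 Y133.049
M3 S557
G1 X143.191 Y133.049 F1538
G1 X143.191 Y63.861
G1 X112.925 Y63.861
G1 X112.925 Y133.049
G0 X58.667 Y46.071
M3 S834
G1 X8.183 Y29.395 F614
G1 X62.296 Y71.962
G1 X75.429 Y83.208
G1 X176.601 Y63.145
G1 X38.164 Y133.443
G0 X7.271 Y112.709
M3 S557
G1 X6.859 Y14.586 F1538
G1 X139.394 Y38.878
G1 X140.947 Y29.004
G1 X67.165 Y61.028
M5
G0 X0.000 Y0.000

1 u = 1 mm; y_m = 142.980 − y.

[1] `<circle>` circle, #008000→cut S834 F614: (156.697,48.115) → (135.838,84.244) → (94.120,84.244) → (73.261,48.115) → (94.120,11.986) → (135.838,11.986) → (156.697,48.115) (closed)

[2] `<path>` line segment, #008000→cut S834 F614: (31.085,125.121) → (172.095,8.215)

[3] `<polygon>` rectangle, #ff0000→score S557 F1538: (112.925,133.049) → (143.191,133.049) → (143.191,63.861) → (112.925,63.861) → (112.925,133.049) (closed)

[4] `<polyline>` open polyline, #008000→cut S834 F614: (58.667,46.071) → (8.183,29.395) → (62.296,71.962) → (75.429,83.208) → (176.601,63.145) → (38.164,133.443)

[5] `<polyline>` open polyline, #ff0000→score S557 F1538: (7.271,112.709) → (6.859,14.586) → (139.394,38.878) → (140.947,29.004) → (67.165,61.028)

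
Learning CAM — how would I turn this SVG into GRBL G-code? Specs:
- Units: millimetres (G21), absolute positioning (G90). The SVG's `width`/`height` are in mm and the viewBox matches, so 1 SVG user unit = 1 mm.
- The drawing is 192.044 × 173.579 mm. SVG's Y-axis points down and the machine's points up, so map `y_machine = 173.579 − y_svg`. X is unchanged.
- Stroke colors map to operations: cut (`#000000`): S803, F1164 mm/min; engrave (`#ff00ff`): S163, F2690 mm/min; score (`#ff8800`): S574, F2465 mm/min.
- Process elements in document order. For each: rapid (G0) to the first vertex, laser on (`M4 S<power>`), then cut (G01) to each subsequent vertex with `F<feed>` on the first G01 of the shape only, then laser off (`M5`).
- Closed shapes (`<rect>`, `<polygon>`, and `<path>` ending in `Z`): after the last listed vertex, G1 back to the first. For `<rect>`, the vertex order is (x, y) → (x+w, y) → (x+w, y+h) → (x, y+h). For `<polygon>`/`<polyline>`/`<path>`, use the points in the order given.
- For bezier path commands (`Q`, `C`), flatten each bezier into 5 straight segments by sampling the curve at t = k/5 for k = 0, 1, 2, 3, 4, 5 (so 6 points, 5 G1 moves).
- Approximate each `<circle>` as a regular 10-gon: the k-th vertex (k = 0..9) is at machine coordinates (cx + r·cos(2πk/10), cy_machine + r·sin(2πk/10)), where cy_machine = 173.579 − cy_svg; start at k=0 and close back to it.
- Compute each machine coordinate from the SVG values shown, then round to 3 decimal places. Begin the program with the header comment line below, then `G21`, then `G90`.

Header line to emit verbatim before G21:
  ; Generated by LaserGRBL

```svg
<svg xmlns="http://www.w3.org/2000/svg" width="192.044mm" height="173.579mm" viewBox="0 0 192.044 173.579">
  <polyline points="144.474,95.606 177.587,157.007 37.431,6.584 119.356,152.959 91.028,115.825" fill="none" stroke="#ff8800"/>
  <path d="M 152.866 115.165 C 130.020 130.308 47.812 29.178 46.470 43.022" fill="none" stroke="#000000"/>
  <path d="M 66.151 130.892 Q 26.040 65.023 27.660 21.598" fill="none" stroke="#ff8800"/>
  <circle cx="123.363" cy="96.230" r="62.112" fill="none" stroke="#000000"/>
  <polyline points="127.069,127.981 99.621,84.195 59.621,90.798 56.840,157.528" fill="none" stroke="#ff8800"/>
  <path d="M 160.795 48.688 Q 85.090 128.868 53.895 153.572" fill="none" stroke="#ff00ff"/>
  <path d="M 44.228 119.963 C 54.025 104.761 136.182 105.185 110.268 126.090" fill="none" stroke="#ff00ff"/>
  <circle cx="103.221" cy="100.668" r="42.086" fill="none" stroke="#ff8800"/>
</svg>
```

; Generated by LaserGRBL
G21
G90
G0 X144.474 Y77.973
M4 S574
G01 X177.587 Y16.572 F2465
G01 X37.431 Y166.995
G01 X119.356 Y20.620
G01 X91.028 Y57.754
M5
G0 X152.866 Y58.414
M4 S803
G01 X133.157 Y61.431 F1164
G01 X105.932 Y81.254
G01 X77.921 Y106.782
G01 X55.857 Y126.916
G01 X46.470 Y130.557
M5
G0 X66.151 Y42.687
M4 S574
G01 X51.776 Y68.137 F2465
G01 X40.739 Y91.791
G01 X33.041 Y113.650
G01 X28.681 Y133.713
G01 X27.660 Y151.981
M5
G0 X185.475 Y77.349
M4 S803
G01 X173.613 Y113.858 F1164
G01 X142.557 Y136.421
G01 X104.169 Y136.421
G01 X73.113 Y113.858
G01 X61.251 Y77.349
G01 X73.113 Y40.840
G01 X104.169 Y18.277
G01 X142.557 Y18.277
G01 X173.613 Y40.840
G01 X185.475 Y77.349
M5
G0 X127.069 Y45.598
M4 S574
G01 X99.621 Y89.384 F2465
G01 X59.621 Y82.781
G01 X56.840 Y16.051
M5
G0 X160.795 Y124.891
M4 S163
G01 X132.293 Y95.038 F2690
G01 X107.353 Y69.623
G01 X85.973 Y48.646
G01 X68.153 Y32.108
G01 X53.895 Y20.007
M5
G0 X44.228 Y53.616
M4 S163
G01 X57.346 Y60.823 F2690
G01 X79.170 Y64.047
G01 X101.038 Y63.055
G01 X114.291 Y57.613
G01 X110.268 Y47.489
M5
G0 X145.307 Y72.911
M4 S574
G01 X137.269 Y97.649 F2465
G01 X116.226 Y112.937
G01 X90.216 Y112.937
G01 X69.173 Y97.649
G01 X61.135 Y72.911
G01 X69.173 Y48.173
G01 X90.216 Y32.885
G01 X116.226 Y32.885
G01 X137.269 Y48.173
G01 X145.307 Y72.911
M5

viewBox `0 0 192.044 173.579` with mm width/height → 1 unit = 1 mm. Flip: y_m = 173.579 − y_svg.

**Shape 1** — `<polyline>` open polyline, stroke `#ff8800` → score (S574, F2465). Machine vertices: (144.474,77.973) → (177.587,16.572) → (37.431,166.995) → (119.356,20.620) → (91.028,57.754). Open path.

**Shape 2** — `<path>` cubic bezier, stroke `#000000` → cut (S803, F1164). Control points (SVG): P0=(152.866,115.165), P1=(130.020,130.308), P2=(47.812,29.178), P3=(46.470,43.022); sampled at t=k/5. Machine vertices: (152.866,58.414) → (133.157,61.431) → (105.932,81.254) → (77.921,106.782) → (55.857,126.916) → (46.470,130.557). Open path.

**Shape 3** — `<path>` quadratic bezier, stroke `#ff8800` → score (S574, F2465). Control points (SVG): P0=(66.151,130.892), P1=(26.040,65.023), P2=(27.660,21.598); sampled at t=k/5. Machine vertices: (66.151,42.687) → (51.776,68.137) → (40.739,91.791) → (33.041,113.650) → (28.681,133.713) → (27.660,151.981). Open path.

**Shape 4** — `<circle>` circle, stroke `#000000` → cut (S803, F1164). Machine vertices: (185.475,77.349) → (173.613,113.858) → (142.557,136.421) → (104.169,136.421) → (73.113,113.858) → (61.251,77.349) → (73.113,40.840) → (104.169,18.277) → (142.557,18.277) → (173.613,40.840) → (185.475,77.349). Closed: final G1 returns to the first vertex.

**Shape 5** — `<polyline>` open polyline, stroke `#ff8800` → score (S574, F2465). Machine vertices: (127.069,45.598) → (99.621,89.384) → (59.621,82.781) → (56.840,16.051). Open path.

**Shape 6** — `<path>` quadratic bezier, stroke `#ff00ff` → engrave (S163, F2690). Control points (SVG): P0=(160.795,48.688), P1=(85.090,128.868), P2=(53.895,153.572); sampled at t=k/5. Machine vertices: (160.795,124.891) → (132.293,95.038) → (107.353,69.623) → (85.973,48.646) → (68.153,32.108) → (53.895,20.007). Open path.

**Shape 7** — `<path>` cubic bezier, stroke `#ff00ff` → engrave (S163, F2690). Control points (SVG): P0=(44.228,119.963), P1=(54.025,104.761), P2=(136.182,105.185), P3=(110.268,126.090); sampled at t=k/5. Machine vertices: (44.228,53.616) → (57.346,60.823) → (79.170,64.047) → (101.038,63.055) → (114.291,57.613) → (110.268,47.489). Open path.

**Shape 8** — `<circle>` circle, stroke `#ff8800` → score (S574, F2465). Machine vertices: (145.307,72.911) → (137.269,97.649) → (116.226,112.937) → (90.216,112.937) → (69.173,97.649) → (61.135,72.911) → (69.173,48.173) → (90.216,32.885) → (116.226,32.885) → (137.269,48.173) → (145.307,72.911). Closed: final G1 returns to the first vertex.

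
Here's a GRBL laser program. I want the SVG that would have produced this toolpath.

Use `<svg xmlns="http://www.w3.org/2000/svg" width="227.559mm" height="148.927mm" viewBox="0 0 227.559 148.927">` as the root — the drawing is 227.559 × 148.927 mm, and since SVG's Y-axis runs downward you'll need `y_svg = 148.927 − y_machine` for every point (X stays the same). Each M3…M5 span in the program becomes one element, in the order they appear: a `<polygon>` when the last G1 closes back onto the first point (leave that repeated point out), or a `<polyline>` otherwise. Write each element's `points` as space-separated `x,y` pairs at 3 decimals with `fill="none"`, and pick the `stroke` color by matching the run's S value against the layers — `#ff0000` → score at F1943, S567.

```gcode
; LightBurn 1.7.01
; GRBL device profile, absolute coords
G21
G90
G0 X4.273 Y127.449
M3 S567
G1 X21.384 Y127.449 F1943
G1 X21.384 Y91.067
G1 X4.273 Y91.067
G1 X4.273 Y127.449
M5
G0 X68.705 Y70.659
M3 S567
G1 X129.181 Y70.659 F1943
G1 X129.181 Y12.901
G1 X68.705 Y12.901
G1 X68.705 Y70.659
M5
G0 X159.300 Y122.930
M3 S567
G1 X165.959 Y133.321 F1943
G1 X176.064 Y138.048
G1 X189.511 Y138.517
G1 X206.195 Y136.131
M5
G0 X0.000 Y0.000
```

Each laser-on run becomes one SVG element. Flip Y back into SVG space with y_svg = 148.927 − y_machine. Every run uses S567, so all elements get stroke `#ff0000` (score).

Run 1: The run returns to its start, so emit a `<polygon>` with points (Y-flipped): 4.273,21.478 21.384,21.478 21.384,57.860 4.273,57.860.

Run 2: The run returns to its start, so emit a `<polygon>` with points (Y-flipped): 68.705,78.268 129.181,78.268 129.181,136.026 68.705,136.026.

Run 3: The run is open, so emit a `<polyline>` with points (Y-flipped): 159.300,25.997 165.959,15.606 176.064,10.879 189.511,10.410 206.195,12.796.

<svg xmlns="http://www.w3.org/2000/svg" width="227.559mm" height="148.927mm" viewBox="0 0 227.559 148.927">
  <polygon points="4.273,21.478 21.384,21.478 21.384,57.860 4.273,57.860" fill="none" stroke="#ff0000"/>
  <polygon points="68.705,78.268 129.181,78.268 129.181,136.026 68.705,136.026" fill="none" stroke="#ff0000"/>
  <polyline points="159.300,25.997 165.959,15.606 176.064,10.879 189.511,10.410 206.195,12.796" fill="none" stroke="#ff0000"/>
</svg>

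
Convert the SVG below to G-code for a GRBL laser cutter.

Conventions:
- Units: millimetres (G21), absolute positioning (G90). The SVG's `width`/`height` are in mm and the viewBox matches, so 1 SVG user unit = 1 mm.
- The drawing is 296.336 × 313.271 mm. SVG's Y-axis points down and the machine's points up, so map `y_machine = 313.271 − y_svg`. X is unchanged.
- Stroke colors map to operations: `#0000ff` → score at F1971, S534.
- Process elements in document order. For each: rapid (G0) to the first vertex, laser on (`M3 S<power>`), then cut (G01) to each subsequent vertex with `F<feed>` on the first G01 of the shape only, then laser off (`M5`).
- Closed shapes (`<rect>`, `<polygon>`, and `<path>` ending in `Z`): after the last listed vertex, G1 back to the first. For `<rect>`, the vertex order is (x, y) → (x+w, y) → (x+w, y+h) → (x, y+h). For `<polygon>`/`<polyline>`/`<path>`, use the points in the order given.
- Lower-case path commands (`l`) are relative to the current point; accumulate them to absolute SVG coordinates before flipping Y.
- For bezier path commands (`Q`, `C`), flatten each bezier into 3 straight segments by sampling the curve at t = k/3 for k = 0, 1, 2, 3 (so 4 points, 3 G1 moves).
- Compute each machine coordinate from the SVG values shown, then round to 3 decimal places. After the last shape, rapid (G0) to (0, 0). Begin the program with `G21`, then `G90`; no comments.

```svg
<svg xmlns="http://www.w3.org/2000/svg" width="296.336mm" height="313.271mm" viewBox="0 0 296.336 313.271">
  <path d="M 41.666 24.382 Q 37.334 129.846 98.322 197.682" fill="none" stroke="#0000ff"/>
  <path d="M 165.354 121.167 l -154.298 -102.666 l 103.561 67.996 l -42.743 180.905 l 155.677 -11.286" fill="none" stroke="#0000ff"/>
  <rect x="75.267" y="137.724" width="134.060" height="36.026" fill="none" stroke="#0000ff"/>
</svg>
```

1 u = 1 mm; y_m = 313.271 − y.

[1] `<path>` quadratic bezier, #0000ff→score S534 F1971: (41.666,288.889) → (46.036,222.761) → (64.921,164.994) → (98.322,115.589)

[2] `<path>` open polyline, #0000ff→score S534 F1971: (165.354,192.104) → (11.056,294.770) → (114.617,226.774) → (71.874,45.869) → (227.551,57.155)

[3] `<rect>` rectangle, #0000ff→score S534 F1971: (75.267,175.547) → (209.327,175.547) → (209.327,139.521) → (75.267,139.521) → (75.267,175.547) (closed)

G21
G90
G0 X41.666 Y288.889
M3 S534
G01 X46.036 Y222.761 F1971
G01 X64.921 Y164.994
G01 X98.322 Y115.589
M5
G0 X165.354 Y192.104
M3 S534
G01 X11.056 Y294.770 F1971
G01 X114.617 Y226.774
G01 X71.874 Y45.869
G01 X227.551 Y57.155
M5
G0 X75.267 Y175.547
M3 S534
G01 X209.327 Y175.547 F1971
G01 X209.327 Y139.521
G01 X75.267 Y139.521
G01 X75.267 Y175.547
M5
G0 X0.000 Y0.000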